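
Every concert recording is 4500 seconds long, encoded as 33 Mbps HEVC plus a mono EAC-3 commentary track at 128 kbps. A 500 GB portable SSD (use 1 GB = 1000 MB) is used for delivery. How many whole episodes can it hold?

26

Audio: 128 kbps = 0.128 Mbps.
Total bitrate: 33.128 Mbps.
Per item: 33.128 Mbps × 4500 s = 149,076 Mb = 18,634 MB.
Capacity: 500 GB = 4,000,000 Mb; 26.83 items → 26 complete.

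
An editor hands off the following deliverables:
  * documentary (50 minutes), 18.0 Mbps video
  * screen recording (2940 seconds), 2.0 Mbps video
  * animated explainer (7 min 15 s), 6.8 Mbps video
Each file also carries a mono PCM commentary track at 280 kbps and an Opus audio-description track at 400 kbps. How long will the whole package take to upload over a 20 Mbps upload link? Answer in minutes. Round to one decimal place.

56.0 minutes

Audio total: 280 + 400 = 680 kbps = 0.680 Mbps.
documentary: 18.680 Mbps × 3000 s = 56040.0 Mb
screen recording: 2.680 Mbps × 2940 s = 7879.2 Mb
animated explainer: 7.480 Mbps × 435 s = 3253.8 Mb
Total: 67173.0 Mb = 8396.6 MB.
At 20 Mbps: 67173.0 / 20 = 3359 s ≈ 56 minutes.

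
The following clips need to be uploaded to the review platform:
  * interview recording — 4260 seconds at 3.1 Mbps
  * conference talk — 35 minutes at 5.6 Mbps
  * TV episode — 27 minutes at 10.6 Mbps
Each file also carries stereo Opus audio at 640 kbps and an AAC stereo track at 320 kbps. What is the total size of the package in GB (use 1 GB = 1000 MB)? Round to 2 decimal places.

6.22 GB

Audio total: 640 + 320 = 960 kbps = 0.960 Mbps.
interview recording: 4.060 Mbps × 4260 s = 17295.6 Mb
conference talk: 6.560 Mbps × 2100 s = 13776.0 Mb
TV episode: 11.560 Mbps × 1620 s = 18727.2 Mb
Total: 49798.8 Mb = 6224.9 MB.
= 6.225 GB.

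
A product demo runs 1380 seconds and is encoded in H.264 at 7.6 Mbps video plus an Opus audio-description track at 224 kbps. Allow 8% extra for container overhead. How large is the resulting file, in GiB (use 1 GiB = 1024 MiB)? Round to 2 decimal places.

Audio: 224 kbps = 0.224 Mbps.
Total bitrate: 7.6 + 0.224 = 7.824 Mbps.
Stream data: 7.824 Mbps × 1380 s = 10797.1 Mb.
With 8% container overhead: ×1.08.
11,661 Mb = 1,457,611,200 bytes ÷ 1,073,741,824 = 1.358 GiB.

1.36 GiB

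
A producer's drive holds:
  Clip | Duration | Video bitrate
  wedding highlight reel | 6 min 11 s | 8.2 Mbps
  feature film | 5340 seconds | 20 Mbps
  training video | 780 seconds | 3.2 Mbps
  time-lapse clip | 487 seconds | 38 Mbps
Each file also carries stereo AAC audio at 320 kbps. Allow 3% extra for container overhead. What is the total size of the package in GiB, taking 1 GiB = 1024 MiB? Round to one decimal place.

16.0 GiB

Audio: 320 kbps = 0.320 Mbps.
wedding highlight reel: 8.520 Mbps × 371 s × 1.03 = 3255.7 Mb
feature film: 20.320 Mbps × 5340 s × 1.03 = 111764.1 Mb
training video: 3.520 Mbps × 780 s × 1.03 = 2828.0 Mb
time-lapse clip: 38.320 Mbps × 487 s × 1.03 = 19221.7 Mb
Total: 137069.5 Mb = 17133.7 MB.
= 15.96 GiB.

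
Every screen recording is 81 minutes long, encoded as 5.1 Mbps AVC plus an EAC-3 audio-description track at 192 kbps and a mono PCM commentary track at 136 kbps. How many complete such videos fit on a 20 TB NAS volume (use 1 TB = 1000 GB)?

81 min = 4860 s
Audio total: 192 + 136 = 328 kbps = 0.328 Mbps.
Total bitrate: 5.428 Mbps.
Per item: 5.428 Mbps × 4860 s = 26,380 Mb = 3,298 MB.
Capacity: 20 TB = 160,000,000 Mb; 6065.18 items → 6065 complete.

6065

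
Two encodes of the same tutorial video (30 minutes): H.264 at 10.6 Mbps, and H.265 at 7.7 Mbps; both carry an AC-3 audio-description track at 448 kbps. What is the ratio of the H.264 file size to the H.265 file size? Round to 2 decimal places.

30 min = 1800 s
Audio: 448 kbps = 0.448 Mbps.
H.264: 11.048 Mbps × 1800 s = 19886.4 Mb = 2.486 GB.
H.265: 8.148 Mbps × 1800 s = 14666.4 Mb = 1.833 GB.
Ratio: 2.486 / 1.833 = 1.356.

1.36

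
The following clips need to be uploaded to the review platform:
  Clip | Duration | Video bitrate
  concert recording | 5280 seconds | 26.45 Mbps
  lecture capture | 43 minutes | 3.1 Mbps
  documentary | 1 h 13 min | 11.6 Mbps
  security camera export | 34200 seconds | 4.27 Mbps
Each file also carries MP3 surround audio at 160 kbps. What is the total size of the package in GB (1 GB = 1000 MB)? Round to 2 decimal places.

43.99 GB

Audio: 160 kbps = 0.160 Mbps.
concert recording: 26.610 Mbps × 5280 s = 140500.8 Mb
lecture capture: 3.260 Mbps × 2580 s = 8410.8 Mb
documentary: 11.760 Mbps × 4380 s = 51508.8 Mb
security camera export: 4.430 Mbps × 34200 s = 151506.0 Mb
Total: 351926.4 Mb = 43990.8 MB.
= 43.99 GB.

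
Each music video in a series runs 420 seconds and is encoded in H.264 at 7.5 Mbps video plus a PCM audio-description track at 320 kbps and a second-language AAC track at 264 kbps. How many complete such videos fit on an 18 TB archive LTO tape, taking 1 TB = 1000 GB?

42411

Audio total: 320 + 264 = 584 kbps = 0.584 Mbps.
Total bitrate: 8.084 Mbps.
Per item: 8.084 Mbps × 420 s = 3,395 Mb = 424.4 MB.
Capacity: 18 TB = 144,000,000 Mb; 42411.82 items → 42411 complete.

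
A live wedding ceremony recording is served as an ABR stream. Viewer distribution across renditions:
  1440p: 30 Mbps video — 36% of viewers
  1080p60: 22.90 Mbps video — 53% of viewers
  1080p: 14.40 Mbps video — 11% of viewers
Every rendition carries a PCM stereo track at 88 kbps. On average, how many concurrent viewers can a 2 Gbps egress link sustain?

81

Audio: 88 kbps = 0.088 Mbps.
Average per-viewer bitrate: 0.36×30.088 + 0.53×22.988 + 0.11×14.488 = 24.609 Mbps.
2 Gbps = 2,000 Mbps; 2,000 / 24.609 = 81.27 → 81.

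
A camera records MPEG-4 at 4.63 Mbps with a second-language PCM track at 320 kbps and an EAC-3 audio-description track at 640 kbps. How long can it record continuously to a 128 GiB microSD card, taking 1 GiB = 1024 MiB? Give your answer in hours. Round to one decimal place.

54.6 hours

Audio total: 320 + 640 = 960 kbps = 0.960 Mbps.
Total bitrate: 4.63 + 0.960 = 5.590 Mbps.
Capacity: 128 GiB = 1,099,512 Mb.
Recording time: 1,099,512 / 5.590 = 196,693 s ≈ 54.6 hours.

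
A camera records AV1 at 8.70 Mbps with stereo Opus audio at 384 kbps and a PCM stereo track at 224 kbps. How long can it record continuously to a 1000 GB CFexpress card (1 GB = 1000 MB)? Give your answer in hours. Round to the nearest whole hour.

Audio total: 384 + 224 = 608 kbps = 0.608 Mbps.
Total bitrate: 8.70 + 0.608 = 9.308 Mbps.
Capacity: 1000 GB = 8,000,000 Mb.
Recording time: 8,000,000 / 9.308 = 859,476 s ≈ 239 hours.

239 hours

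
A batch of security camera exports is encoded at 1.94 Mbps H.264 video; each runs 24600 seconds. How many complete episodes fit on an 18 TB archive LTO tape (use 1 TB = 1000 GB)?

3017

Per item: 1.940 Mbps × 24600 s = 47,724 Mb = 5,966 MB.
Capacity: 18 TB = 144,000,000 Mb; 3017.35 items → 3017 complete.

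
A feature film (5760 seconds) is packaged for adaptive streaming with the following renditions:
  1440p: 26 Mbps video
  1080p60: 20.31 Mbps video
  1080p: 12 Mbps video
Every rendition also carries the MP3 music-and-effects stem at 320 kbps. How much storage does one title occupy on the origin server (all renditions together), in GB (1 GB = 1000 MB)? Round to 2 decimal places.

Audio: 320 kbps = 0.320 Mbps.
Sum of rendition bitrates: (26+0.320) + (20.31+0.320) + (12+0.320) = 59.270 Mbps.
× 5760 s = 341,395 Mb = 42,674 MB = 42.67 GB.

42.67 GB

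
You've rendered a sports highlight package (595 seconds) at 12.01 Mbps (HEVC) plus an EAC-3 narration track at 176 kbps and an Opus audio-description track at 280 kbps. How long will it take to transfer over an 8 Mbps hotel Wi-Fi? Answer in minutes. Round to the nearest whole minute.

Audio total: 176 + 280 = 456 kbps = 0.456 Mbps.
Total bitrate: 12.466 Mbps.
File: 12.466 Mbps × 595 s = 7417.3 Mb.
At 8 Mbps: 7417.3 / 8 = 927.2 s ≈ 15.5 minutes.

15 minutes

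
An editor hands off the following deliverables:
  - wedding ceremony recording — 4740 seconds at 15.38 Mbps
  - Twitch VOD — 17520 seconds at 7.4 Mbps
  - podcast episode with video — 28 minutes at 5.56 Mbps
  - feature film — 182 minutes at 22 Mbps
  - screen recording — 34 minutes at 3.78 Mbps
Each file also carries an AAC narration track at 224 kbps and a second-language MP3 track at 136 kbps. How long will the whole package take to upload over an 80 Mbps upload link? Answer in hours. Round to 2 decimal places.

1.64 hours

Audio total: 224 + 136 = 360 kbps = 0.360 Mbps.
wedding ceremony recording: 15.740 Mbps × 4740 s = 74607.6 Mb
Twitch VOD: 7.760 Mbps × 17520 s = 135955.2 Mb
podcast episode with video: 5.920 Mbps × 1680 s = 9945.6 Mb
feature film: 22.360 Mbps × 10920 s = 244171.2 Mb
screen recording: 4.140 Mbps × 2040 s = 8445.6 Mb
Total: 473125.2 Mb = 59140.7 MB.
At 80 Mbps: 473125.2 / 80 = 5914 s ≈ 1.64 hours.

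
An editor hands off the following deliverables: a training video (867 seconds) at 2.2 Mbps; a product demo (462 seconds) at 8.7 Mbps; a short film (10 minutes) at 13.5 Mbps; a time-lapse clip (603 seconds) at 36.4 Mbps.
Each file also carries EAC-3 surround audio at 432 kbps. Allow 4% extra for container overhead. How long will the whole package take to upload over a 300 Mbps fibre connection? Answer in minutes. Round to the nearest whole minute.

2 minutes

Audio: 432 kbps = 0.432 Mbps.
training video: 2.632 Mbps × 867 s × 1.04 = 2373.2 Mb
product demo: 9.132 Mbps × 462 s × 1.04 = 4387.7 Mb
short film: 13.932 Mbps × 600 s × 1.04 = 8693.6 Mb
time-lapse clip: 36.832 Mbps × 603 s × 1.04 = 23098.1 Mb
Total: 38552.6 Mb = 4819.1 MB.
At 300 Mbps: 38552.6 / 300 = 129 s ≈ 2.14 minutes.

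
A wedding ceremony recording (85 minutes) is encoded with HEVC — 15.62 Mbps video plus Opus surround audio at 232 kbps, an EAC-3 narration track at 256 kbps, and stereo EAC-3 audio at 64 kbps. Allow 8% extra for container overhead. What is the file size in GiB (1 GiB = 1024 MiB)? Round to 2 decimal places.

10.37 GiB

85 min = 5100 s
Audio total: 232 + 256 + 64 = 552 kbps = 0.552 Mbps.
Total bitrate: 15.62 + 0.552 = 16.172 Mbps.
Stream data: 16.172 Mbps × 5100 s = 82477.2 Mb.
With 8% container overhead: ×1.08.
89,075 Mb = 11,134,422,000 bytes ÷ 1,073,741,824 = 10.37 GiB.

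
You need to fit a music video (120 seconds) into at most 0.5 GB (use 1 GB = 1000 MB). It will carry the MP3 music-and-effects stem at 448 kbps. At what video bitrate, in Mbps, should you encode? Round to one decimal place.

Budget: 0.5 GB = 4000.0 Mb.
Total bitrate budget: 4000.0 Mb / 120 s = 33.333 Mbps.
Audio: 448 kbps = 0.448 Mbps.
Video: 33.333 − 0.448 = 32.885 Mbps.

32.9 Mbps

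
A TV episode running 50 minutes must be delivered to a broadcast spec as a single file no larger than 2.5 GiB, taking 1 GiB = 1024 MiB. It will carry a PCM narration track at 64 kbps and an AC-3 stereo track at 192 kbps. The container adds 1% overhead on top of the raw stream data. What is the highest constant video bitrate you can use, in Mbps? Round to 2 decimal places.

Budget: 2.5 GiB = 21474.8 Mb.
Stream payload after overhead: 21474.8 / 1.01 = 21262.2 Mb.
50 min = 3000 s
Total bitrate budget: 21262.2 Mb / 3000 s = 7.087 Mbps.
Audio total: 64 + 192 = 256 kbps = 0.256 Mbps.
Video: 7.087 − 0.256 = 6.831 Mbps.

6.83 Mbps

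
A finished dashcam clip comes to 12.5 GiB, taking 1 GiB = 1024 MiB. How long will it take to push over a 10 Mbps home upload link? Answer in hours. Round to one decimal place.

File: 12.5 GiB = 107374.2 Mb.
At 10 Mbps: 107374.2 / 10 = 10737.4 s ≈ 2.98 hours.

3.0 hours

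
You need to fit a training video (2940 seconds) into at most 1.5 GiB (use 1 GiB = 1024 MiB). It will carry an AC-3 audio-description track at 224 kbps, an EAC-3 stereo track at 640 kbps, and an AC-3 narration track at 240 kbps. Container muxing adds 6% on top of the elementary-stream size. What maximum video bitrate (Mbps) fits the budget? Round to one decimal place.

Budget: 1.5 GiB = 12884.9 Mb.
Stream payload after overhead: 12884.9 / 1.06 = 12155.6 Mb.
Total bitrate budget: 12155.6 Mb / 2940 s = 4.135 Mbps.
Audio total: 224 + 640 + 240 = 1104 kbps = 1.104 Mbps.
Video: 4.135 − 1.104 = 3.031 Mbps.

3.0 Mbps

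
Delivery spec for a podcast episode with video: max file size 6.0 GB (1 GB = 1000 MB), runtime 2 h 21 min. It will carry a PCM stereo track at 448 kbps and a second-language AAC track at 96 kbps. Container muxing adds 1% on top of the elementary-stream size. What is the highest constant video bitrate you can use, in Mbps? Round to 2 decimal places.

Budget: 6.0 GB = 48000.0 Mb.
Stream payload after overhead: 48000.0 / 1.01 = 47524.8 Mb.
2 h 21 min = 141 min = 8460 s
Total bitrate budget: 47524.8 Mb / 8460 s = 5.618 Mbps.
Audio total: 448 + 96 = 544 kbps = 0.544 Mbps.
Video: 5.618 − 0.544 = 5.074 Mbps.

5.07 Mbps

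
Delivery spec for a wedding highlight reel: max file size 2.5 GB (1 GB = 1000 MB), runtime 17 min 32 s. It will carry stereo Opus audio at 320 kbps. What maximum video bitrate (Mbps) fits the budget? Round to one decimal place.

Budget: 2.5 GB = 20000.0 Mb.
17 min 32 s = 1052 s
Total bitrate budget: 20000.0 Mb / 1052 s = 19.011 Mbps.
Audio: 320 kbps = 0.320 Mbps.
Video: 19.011 − 0.320 = 18.691 Mbps.

18.7 Mbps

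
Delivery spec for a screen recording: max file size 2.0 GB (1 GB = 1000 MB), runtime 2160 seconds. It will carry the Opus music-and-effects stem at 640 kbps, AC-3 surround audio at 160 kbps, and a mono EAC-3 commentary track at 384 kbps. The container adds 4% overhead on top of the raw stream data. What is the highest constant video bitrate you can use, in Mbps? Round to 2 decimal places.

5.94 Mbps

Budget: 2.0 GB = 16000.0 Mb.
Stream payload after overhead: 16000.0 / 1.04 = 15384.6 Mb.
Total bitrate budget: 15384.6 Mb / 2160 s = 7.123 Mbps.
Audio total: 640 + 160 + 384 = 1184 kbps = 1.184 Mbps.
Video: 7.123 − 1.184 = 5.939 Mbps.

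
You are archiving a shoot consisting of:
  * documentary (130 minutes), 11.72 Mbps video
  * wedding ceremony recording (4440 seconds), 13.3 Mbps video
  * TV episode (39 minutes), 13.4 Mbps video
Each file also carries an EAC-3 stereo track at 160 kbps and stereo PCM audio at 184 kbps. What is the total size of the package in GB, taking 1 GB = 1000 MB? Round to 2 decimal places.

23.35 GB

Audio total: 160 + 184 = 344 kbps = 0.344 Mbps.
documentary: 12.064 Mbps × 7800 s = 94099.2 Mb
wedding ceremony recording: 13.644 Mbps × 4440 s = 60579.4 Mb
TV episode: 13.744 Mbps × 2340 s = 32161.0 Mb
Total: 186839.5 Mb = 23354.9 MB.
= 23.35 GB.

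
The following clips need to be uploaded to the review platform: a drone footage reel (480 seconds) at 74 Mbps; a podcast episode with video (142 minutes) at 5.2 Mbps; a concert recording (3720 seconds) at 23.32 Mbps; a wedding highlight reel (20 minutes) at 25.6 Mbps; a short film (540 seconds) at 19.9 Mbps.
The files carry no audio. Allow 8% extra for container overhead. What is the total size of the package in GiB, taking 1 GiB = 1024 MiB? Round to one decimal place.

26.2 GiB

drone footage reel: 74.000 Mbps × 480 s × 1.08 = 38361.6 Mb
podcast episode with video: 5.200 Mbps × 8520 s × 1.08 = 47848.3 Mb
concert recording: 23.320 Mbps × 3720 s × 1.08 = 93690.4 Mb
wedding highlight reel: 25.600 Mbps × 1200 s × 1.08 = 33177.6 Mb
short film: 19.900 Mbps × 540 s × 1.08 = 11605.7 Mb
Total: 224683.6 Mb = 28085.5 MB.
= 26.16 GiB.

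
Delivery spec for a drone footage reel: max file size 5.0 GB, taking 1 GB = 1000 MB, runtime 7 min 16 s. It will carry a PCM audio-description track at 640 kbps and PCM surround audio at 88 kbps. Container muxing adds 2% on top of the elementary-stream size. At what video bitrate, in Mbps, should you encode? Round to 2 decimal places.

89.22 Mbps

Budget: 5.0 GB = 40000.0 Mb.
Stream payload after overhead: 40000.0 / 1.02 = 39215.7 Mb.
7 min 16 s = 436 s
Total bitrate budget: 39215.7 Mb / 436 s = 89.944 Mbps.
Audio total: 640 + 88 = 728 kbps = 0.728 Mbps.
Video: 89.944 − 0.728 = 89.216 Mbps.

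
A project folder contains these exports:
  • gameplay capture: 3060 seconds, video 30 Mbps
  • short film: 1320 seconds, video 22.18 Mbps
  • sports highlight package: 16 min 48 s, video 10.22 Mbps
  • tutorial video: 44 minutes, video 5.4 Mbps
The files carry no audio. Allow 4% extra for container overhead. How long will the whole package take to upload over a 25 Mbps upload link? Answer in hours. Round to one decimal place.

1.7 hours

gameplay capture: 30.000 Mbps × 3060 s × 1.04 = 95472.0 Mb
short film: 22.180 Mbps × 1320 s × 1.04 = 30448.7 Mb
sports highlight package: 10.220 Mbps × 1008 s × 1.04 = 10713.8 Mb
tutorial video: 5.400 Mbps × 2640 s × 1.04 = 14826.2 Mb
Total: 151460.8 Mb = 18932.6 MB.
At 25 Mbps: 151460.8 / 25 = 6058 s ≈ 1.68 hours.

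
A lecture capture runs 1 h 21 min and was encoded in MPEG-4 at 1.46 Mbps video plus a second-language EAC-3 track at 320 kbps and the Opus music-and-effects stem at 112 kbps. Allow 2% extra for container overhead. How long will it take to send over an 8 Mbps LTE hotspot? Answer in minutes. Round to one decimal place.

19.5 minutes

1 h 21 min = 81 min = 4860 s
Audio total: 320 + 112 = 432 kbps = 0.432 Mbps.
Total bitrate: 1.892 Mbps.
File: 1.892 Mbps × 4860 s = 9195.1 Mb.
With 2% container overhead: ×1.02. → 9379.0 Mb.
At 8 Mbps: 9379.0 / 8 = 1172.4 s ≈ 19.5 minutes.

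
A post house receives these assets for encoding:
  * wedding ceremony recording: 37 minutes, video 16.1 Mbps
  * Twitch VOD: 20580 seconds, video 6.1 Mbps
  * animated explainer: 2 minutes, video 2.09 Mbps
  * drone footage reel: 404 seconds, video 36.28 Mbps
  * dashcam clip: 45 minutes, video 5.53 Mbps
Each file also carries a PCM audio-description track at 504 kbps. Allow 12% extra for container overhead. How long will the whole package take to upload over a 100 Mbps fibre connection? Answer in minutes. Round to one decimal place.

38.1 minutes

Audio: 504 kbps = 0.504 Mbps.
wedding ceremony recording: 16.604 Mbps × 2220 s × 1.12 = 41284.2 Mb
Twitch VOD: 6.604 Mbps × 20580 s × 1.12 = 152219.6 Mb
animated explainer: 2.594 Mbps × 120 s × 1.12 = 348.6 Mb
drone footage reel: 36.784 Mbps × 404 s × 1.12 = 16644.0 Mb
dashcam clip: 6.034 Mbps × 2700 s × 1.12 = 18246.8 Mb
Total: 228743.2 Mb = 28592.9 MB.
At 100 Mbps: 228743.2 / 100 = 2287 s ≈ 38.1 minutes.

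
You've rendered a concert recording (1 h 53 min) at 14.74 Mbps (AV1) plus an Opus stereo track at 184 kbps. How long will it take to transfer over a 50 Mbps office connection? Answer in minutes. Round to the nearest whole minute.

1 h 53 min = 113 min = 6780 s
Audio: 184 kbps = 0.184 Mbps.
Total bitrate: 14.924 Mbps.
File: 14.924 Mbps × 6780 s = 101184.7 Mb.
At 50 Mbps: 101184.7 / 50 = 2023.7 s ≈ 33.7 minutes.

34 minutes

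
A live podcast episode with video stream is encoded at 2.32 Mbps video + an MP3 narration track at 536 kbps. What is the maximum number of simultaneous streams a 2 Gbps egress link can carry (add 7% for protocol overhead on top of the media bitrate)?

654

Audio: 536 kbps = 0.536 Mbps.
Per-viewer media rate: 2.856 Mbps.
On the wire with 7% overhead: 3.056 Mbps.
2 Gbps = 2,000 Mbps; 2,000 / 3.056 = 654.47 → 654 viewers.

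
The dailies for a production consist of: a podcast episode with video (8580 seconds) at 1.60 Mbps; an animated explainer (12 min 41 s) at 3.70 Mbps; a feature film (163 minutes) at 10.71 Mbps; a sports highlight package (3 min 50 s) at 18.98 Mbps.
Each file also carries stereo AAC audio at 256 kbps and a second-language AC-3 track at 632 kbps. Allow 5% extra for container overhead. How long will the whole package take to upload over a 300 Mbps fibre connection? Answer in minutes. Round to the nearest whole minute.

8 minutes

Audio total: 256 + 632 = 888 kbps = 0.888 Mbps.
podcast episode with video: 2.488 Mbps × 8580 s × 1.05 = 22414.4 Mb
animated explainer: 4.588 Mbps × 761 s × 1.05 = 3666.0 Mb
feature film: 11.598 Mbps × 9780 s × 1.05 = 119099.9 Mb
sports highlight package: 19.868 Mbps × 230 s × 1.05 = 4798.1 Mb
Total: 149978.4 Mb = 18747.3 MB.
At 300 Mbps: 149978.4 / 300 = 500 s ≈ 8.33 minutes.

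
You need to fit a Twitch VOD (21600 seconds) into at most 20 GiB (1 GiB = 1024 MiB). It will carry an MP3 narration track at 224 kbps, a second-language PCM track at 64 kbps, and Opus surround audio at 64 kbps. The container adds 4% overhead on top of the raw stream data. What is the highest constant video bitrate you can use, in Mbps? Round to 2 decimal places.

Budget: 20 GiB = 171798.7 Mb.
Stream payload after overhead: 171798.7 / 1.04 = 165191.0 Mb.
Total bitrate budget: 165191.0 Mb / 21600 s = 7.648 Mbps.
Audio total: 224 + 64 + 64 = 352 kbps = 0.352 Mbps.
Video: 7.648 − 0.352 = 7.296 Mbps.

7.30 Mbps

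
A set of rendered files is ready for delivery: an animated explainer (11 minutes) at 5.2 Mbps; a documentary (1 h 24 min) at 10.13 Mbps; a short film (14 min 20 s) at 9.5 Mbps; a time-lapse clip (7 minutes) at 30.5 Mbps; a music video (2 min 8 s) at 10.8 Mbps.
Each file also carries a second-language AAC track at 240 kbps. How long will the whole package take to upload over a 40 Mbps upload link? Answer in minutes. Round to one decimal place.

32.7 minutes

Audio: 240 kbps = 0.240 Mbps.
animated explainer: 5.440 Mbps × 660 s = 3590.4 Mb
documentary: 10.370 Mbps × 5040 s = 52264.8 Mb
short film: 9.740 Mbps × 860 s = 8376.4 Mb
time-lapse clip: 30.740 Mbps × 420 s = 12910.8 Mb
music video: 11.040 Mbps × 128 s = 1413.1 Mb
Total: 78555.5 Mb = 9819.4 MB.
At 40 Mbps: 78555.5 / 40 = 1964 s ≈ 32.7 minutes.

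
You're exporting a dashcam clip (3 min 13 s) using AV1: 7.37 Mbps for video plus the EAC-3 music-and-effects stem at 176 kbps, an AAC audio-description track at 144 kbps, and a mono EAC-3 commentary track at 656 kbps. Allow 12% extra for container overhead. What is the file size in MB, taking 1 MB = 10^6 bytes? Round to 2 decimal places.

3 min 13 s = 193 s
Audio total: 176 + 144 + 656 = 976 kbps = 0.976 Mbps.
Total bitrate: 7.37 + 0.976 = 8.346 Mbps.
Stream data: 8.346 Mbps × 193 s = 1610.8 Mb.
With 12% container overhead: ×1.12.
1,804 Mb ÷ 8 = 225.5 MB → 225.5 MB.

225.51 MB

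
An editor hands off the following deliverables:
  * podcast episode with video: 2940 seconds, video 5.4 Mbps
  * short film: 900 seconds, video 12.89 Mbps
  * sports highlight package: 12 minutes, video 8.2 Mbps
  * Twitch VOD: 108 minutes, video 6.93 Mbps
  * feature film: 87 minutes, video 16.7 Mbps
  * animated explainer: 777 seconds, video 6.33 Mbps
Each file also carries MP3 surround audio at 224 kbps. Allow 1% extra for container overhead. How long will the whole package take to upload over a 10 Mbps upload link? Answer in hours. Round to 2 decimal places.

4.89 hours

Audio: 224 kbps = 0.224 Mbps.
podcast episode with video: 5.624 Mbps × 2940 s × 1.01 = 16699.9 Mb
short film: 13.114 Mbps × 900 s × 1.01 = 11920.6 Mb
sports highlight package: 8.424 Mbps × 720 s × 1.01 = 6125.9 Mb
Twitch VOD: 7.154 Mbps × 6480 s × 1.01 = 46821.5 Mb
feature film: 16.924 Mbps × 5220 s × 1.01 = 89226.7 Mb
animated explainer: 6.554 Mbps × 777 s × 1.01 = 5143.4 Mb
Total: 175938.1 Mb = 21992.3 MB.
At 10 Mbps: 175938.1 / 10 = 17594 s ≈ 4.89 hours.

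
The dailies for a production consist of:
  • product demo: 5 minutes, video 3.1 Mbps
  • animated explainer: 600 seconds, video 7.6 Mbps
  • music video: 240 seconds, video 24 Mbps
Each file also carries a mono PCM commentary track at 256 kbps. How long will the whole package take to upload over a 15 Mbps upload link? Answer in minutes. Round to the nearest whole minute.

13 minutes

Audio: 256 kbps = 0.256 Mbps.
product demo: 3.356 Mbps × 300 s = 1006.8 Mb
animated explainer: 7.856 Mbps × 600 s = 4713.6 Mb
music video: 24.256 Mbps × 240 s = 5821.4 Mb
Total: 11541.8 Mb = 1442.7 MB.
At 15 Mbps: 11541.8 / 15 = 769 s ≈ 12.8 minutes.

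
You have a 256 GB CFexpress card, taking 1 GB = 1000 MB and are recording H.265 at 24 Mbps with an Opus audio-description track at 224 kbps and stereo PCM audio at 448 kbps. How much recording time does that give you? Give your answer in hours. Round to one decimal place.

23.1 hours

Audio total: 224 + 448 = 672 kbps = 0.672 Mbps.
Total bitrate: 24 + 0.672 = 24.672 Mbps.
Capacity: 256 GB = 2,048,000 Mb.
Recording time: 2,048,000 / 24.672 = 83,009 s ≈ 23.1 hours.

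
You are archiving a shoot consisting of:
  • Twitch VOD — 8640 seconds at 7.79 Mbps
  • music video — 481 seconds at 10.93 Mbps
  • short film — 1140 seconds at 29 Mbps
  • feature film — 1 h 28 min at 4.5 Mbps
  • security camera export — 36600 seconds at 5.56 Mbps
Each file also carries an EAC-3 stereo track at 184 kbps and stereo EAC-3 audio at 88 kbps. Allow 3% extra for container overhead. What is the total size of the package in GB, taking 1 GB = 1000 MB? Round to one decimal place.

Audio total: 184 + 88 = 272 kbps = 0.272 Mbps.
Twitch VOD: 8.062 Mbps × 8640 s × 1.03 = 71745.4 Mb
music video: 11.202 Mbps × 481 s × 1.03 = 5549.8 Mb
short film: 29.272 Mbps × 1140 s × 1.03 = 34371.2 Mb
feature film: 4.772 Mbps × 5280 s × 1.03 = 25952.0 Mb
security camera export: 5.832 Mbps × 36600 s × 1.03 = 219854.7 Mb
Total: 357473.1 Mb = 44684.1 MB.
= 44.68 GB.

44.7 GB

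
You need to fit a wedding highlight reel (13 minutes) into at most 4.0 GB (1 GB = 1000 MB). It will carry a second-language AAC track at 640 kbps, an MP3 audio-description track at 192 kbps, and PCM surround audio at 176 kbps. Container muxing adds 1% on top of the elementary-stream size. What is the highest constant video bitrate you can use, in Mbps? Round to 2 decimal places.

39.61 Mbps

Budget: 4.0 GB = 32000.0 Mb.
Stream payload after overhead: 32000.0 / 1.01 = 31683.2 Mb.
13 min = 780 s
Total bitrate budget: 31683.2 Mb / 780 s = 40.619 Mbps.
Audio total: 640 + 192 + 176 = 1008 kbps = 1.008 Mbps.
Video: 40.619 − 1.008 = 39.611 Mbps.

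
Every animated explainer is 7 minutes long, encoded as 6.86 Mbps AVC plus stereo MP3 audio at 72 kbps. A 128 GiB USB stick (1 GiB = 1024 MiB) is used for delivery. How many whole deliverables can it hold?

7 min = 420 s
Audio: 72 kbps = 0.072 Mbps.
Total bitrate: 6.932 Mbps.
Per item: 6.932 Mbps × 420 s = 2,911 Mb = 363.9 MB.
Capacity: 128 GiB = 1,099,512 Mb; 377.65 items → 377 complete.

377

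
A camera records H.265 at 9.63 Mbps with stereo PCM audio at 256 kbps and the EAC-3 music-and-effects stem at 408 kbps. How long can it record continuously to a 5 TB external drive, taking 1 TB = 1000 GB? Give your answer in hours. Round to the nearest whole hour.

1079 hours

Audio total: 256 + 408 = 664 kbps = 0.664 Mbps.
Total bitrate: 9.63 + 0.664 = 10.294 Mbps.
Capacity: 5 TB = 40,000,000 Mb.
Recording time: 40,000,000 / 10.294 = 3,885,759 s ≈ 1,079 hours.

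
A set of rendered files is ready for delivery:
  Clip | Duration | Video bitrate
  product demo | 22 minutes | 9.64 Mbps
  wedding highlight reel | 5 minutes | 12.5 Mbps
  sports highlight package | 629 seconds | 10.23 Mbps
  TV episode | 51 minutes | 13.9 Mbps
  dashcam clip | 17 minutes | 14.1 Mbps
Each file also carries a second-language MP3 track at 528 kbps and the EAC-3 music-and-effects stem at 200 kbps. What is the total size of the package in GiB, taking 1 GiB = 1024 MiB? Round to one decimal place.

9.8 GiB

Audio total: 528 + 200 = 728 kbps = 0.728 Mbps.
product demo: 10.368 Mbps × 1320 s = 13685.8 Mb
wedding highlight reel: 13.228 Mbps × 300 s = 3968.4 Mb
sports highlight package: 10.958 Mbps × 629 s = 6892.6 Mb
TV episode: 14.628 Mbps × 3060 s = 44761.7 Mb
dashcam clip: 14.828 Mbps × 1020 s = 15124.6 Mb
Total: 84433.0 Mb = 10554.1 MB.
= 9.829 GiB.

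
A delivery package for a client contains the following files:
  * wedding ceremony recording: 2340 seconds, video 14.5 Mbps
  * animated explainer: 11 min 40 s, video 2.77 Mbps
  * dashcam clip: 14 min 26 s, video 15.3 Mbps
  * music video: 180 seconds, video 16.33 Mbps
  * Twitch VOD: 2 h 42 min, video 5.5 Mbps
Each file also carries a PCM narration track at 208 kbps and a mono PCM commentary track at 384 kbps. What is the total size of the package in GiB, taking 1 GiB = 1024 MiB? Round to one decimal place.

Audio total: 208 + 384 = 592 kbps = 0.592 Mbps.
wedding ceremony recording: 15.092 Mbps × 2340 s = 35315.3 Mb
animated explainer: 3.362 Mbps × 700 s = 2353.4 Mb
dashcam clip: 15.892 Mbps × 866 s = 13762.5 Mb
music video: 16.922 Mbps × 180 s = 3046.0 Mb
Twitch VOD: 6.092 Mbps × 9720 s = 59214.2 Mb
Total: 113691.4 Mb = 14211.4 MB.
= 13.24 GiB.

13.2 GiB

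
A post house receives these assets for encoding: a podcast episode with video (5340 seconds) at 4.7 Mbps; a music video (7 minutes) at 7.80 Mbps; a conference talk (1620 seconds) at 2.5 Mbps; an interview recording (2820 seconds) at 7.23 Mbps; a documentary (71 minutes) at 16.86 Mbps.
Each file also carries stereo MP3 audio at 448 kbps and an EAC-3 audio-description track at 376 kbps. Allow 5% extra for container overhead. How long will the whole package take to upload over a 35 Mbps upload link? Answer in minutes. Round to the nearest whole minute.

Audio total: 448 + 376 = 824 kbps = 0.824 Mbps.
podcast episode with video: 5.524 Mbps × 5340 s × 1.05 = 30973.1 Mb
music video: 8.624 Mbps × 420 s × 1.05 = 3803.2 Mb
conference talk: 3.324 Mbps × 1620 s × 1.05 = 5654.1 Mb
interview recording: 8.054 Mbps × 2820 s × 1.05 = 23847.9 Mb
documentary: 17.684 Mbps × 4260 s × 1.05 = 79100.5 Mb
Total: 143378.8 Mb = 17922.4 MB.
At 35 Mbps: 143378.8 / 35 = 4097 s ≈ 68.3 minutes.

68 minutes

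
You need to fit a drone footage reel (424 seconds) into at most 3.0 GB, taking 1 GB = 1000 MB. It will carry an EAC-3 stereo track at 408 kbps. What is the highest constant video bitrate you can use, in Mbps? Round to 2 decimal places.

Budget: 3.0 GB = 24000.0 Mb.
Total bitrate budget: 24000.0 Mb / 424 s = 56.604 Mbps.
Audio: 408 kbps = 0.408 Mbps.
Video: 56.604 − 0.408 = 56.196 Mbps.

56.20 Mbps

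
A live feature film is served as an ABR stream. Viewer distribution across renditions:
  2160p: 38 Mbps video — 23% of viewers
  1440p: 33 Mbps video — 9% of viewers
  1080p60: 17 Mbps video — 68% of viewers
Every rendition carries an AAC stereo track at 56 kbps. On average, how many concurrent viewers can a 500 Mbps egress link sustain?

Audio: 56 kbps = 0.056 Mbps.
Average per-viewer bitrate: 0.23×38.056 + 0.09×33.056 + 0.68×17.056 = 23.326 Mbps.
500 Mbps = 500.0 Mbps; 500.0 / 23.326 = 21.44 → 21.

21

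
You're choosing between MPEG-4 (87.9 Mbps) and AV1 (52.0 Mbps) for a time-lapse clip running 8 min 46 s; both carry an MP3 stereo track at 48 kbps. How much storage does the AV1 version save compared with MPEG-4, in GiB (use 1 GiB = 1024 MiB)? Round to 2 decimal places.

2.20 GiB

8 min 46 s = 526 s
Audio: 48 kbps = 0.048 Mbps.
MPEG-4: 87.948 Mbps × 526 s = 46260.6 Mb = 5.385 GiB.
AV1: 52.048 Mbps × 526 s = 27377.2 Mb = 3.187 GiB.
Saving: 5.385 − 3.187 = 2.198 GiB.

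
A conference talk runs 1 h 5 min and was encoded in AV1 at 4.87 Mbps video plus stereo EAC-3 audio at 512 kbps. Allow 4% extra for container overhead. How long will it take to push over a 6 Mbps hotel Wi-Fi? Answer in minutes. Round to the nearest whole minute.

61 minutes

1 h 5 min = 65 min = 3900 s
Audio: 512 kbps = 0.512 Mbps.
Total bitrate: 5.382 Mbps.
File: 5.382 Mbps × 3900 s = 20989.8 Mb.
With 4% container overhead: ×1.04. → 21829.4 Mb.
At 6 Mbps: 21829.4 / 6 = 3638.2 s ≈ 60.6 minutes.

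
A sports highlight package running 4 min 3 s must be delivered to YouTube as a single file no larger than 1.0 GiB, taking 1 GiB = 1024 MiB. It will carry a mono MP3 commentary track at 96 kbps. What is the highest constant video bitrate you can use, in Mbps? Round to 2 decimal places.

35.25 Mbps

Budget: 1.0 GiB = 8589.9 Mb.
4 min 3 s = 243 s
Total bitrate budget: 8589.9 Mb / 243 s = 35.350 Mbps.
Audio: 96 kbps = 0.096 Mbps.
Video: 35.350 − 0.096 = 35.254 Mbps.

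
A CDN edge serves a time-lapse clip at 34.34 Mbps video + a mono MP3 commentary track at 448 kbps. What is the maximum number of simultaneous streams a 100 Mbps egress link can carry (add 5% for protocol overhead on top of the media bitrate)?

2

Audio: 448 kbps = 0.448 Mbps.
Per-viewer media rate: 34.788 Mbps.
On the wire with 5% overhead: 36.527 Mbps.
100 Mbps = 100.0 Mbps; 100.0 / 36.527 = 2.74 → 2 viewers.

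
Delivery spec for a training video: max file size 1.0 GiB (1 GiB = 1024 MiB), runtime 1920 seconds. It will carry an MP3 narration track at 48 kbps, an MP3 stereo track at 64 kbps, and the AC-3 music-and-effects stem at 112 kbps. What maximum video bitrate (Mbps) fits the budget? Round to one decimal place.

Budget: 1.0 GiB = 8589.9 Mb.
Total bitrate budget: 8589.9 Mb / 1920 s = 4.474 Mbps.
Audio total: 48 + 64 + 112 = 224 kbps = 0.224 Mbps.
Video: 4.474 − 0.224 = 4.250 Mbps.

4.2 Mbps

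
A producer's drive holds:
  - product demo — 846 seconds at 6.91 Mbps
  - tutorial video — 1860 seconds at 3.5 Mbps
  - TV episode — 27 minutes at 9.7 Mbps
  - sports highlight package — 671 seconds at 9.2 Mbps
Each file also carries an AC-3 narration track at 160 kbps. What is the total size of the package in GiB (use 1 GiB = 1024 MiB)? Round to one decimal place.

Audio: 160 kbps = 0.160 Mbps.
product demo: 7.070 Mbps × 846 s = 5981.2 Mb
tutorial video: 3.660 Mbps × 1860 s = 6807.6 Mb
TV episode: 9.860 Mbps × 1620 s = 15973.2 Mb
sports highlight package: 9.360 Mbps × 671 s = 6280.6 Mb
Total: 35042.6 Mb = 4380.3 MB.
= 4.079 GiB.

4.1 GiB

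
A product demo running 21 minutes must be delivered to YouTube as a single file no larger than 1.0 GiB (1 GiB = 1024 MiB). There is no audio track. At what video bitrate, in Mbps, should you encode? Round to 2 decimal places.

Budget: 1.0 GiB = 8589.9 Mb.
21 min = 1260 s
Total bitrate budget: 8589.9 Mb / 1260 s = 6.817 Mbps.

6.82 Mbps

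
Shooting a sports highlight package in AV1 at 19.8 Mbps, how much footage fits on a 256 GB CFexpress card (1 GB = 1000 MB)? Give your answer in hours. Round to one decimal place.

Capacity: 256 GB = 2,048,000 Mb.
Recording time: 2,048,000 / 19.800 = 103,434 s ≈ 28.7 hours.

28.7 hours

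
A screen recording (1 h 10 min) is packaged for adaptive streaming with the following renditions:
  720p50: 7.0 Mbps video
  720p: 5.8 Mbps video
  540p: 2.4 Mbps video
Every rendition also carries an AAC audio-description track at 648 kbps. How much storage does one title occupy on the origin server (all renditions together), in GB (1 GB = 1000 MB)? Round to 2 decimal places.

1 h 10 min = 70 min = 4200 s
Audio: 648 kbps = 0.648 Mbps.
Sum of rendition bitrates: (7.0+0.648) + (5.8+0.648) + (2.4+0.648) = 17.144 Mbps.
× 4200 s = 72,005 Mb = 9,001 MB = 9.001 GB.

9.00 GB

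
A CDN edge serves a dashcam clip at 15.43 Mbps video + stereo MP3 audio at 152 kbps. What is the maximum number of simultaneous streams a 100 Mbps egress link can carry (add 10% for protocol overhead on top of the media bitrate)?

5

Audio: 152 kbps = 0.152 Mbps.
Per-viewer media rate: 15.582 Mbps.
On the wire with 10% overhead: 17.140 Mbps.
100 Mbps = 100.0 Mbps; 100.0 / 17.140 = 5.83 → 5 viewers.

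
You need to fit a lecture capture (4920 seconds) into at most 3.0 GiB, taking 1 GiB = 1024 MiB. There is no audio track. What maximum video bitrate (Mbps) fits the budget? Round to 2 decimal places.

Budget: 3.0 GiB = 25769.8 Mb.
Total bitrate budget: 25769.8 Mb / 4920 s = 5.238 Mbps.

5.24 Mbps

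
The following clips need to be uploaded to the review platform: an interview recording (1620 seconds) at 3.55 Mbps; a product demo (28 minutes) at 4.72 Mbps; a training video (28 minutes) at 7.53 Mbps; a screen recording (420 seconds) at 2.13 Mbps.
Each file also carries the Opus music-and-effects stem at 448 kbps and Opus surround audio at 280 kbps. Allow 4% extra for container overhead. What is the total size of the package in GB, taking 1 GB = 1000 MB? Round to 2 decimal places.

Audio total: 448 + 280 = 728 kbps = 0.728 Mbps.
interview recording: 4.278 Mbps × 1620 s × 1.04 = 7207.6 Mb
product demo: 5.448 Mbps × 1680 s × 1.04 = 9518.7 Mb
training video: 8.258 Mbps × 1680 s × 1.04 = 14428.4 Mb
screen recording: 2.858 Mbps × 420 s × 1.04 = 1248.4 Mb
Total: 32403.1 Mb = 4050.4 MB.
= 4.050 GB.

4.05 GB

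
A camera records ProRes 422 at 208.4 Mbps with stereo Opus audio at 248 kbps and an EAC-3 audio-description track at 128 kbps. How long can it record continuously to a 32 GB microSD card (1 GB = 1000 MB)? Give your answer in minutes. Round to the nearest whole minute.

Audio total: 248 + 128 = 376 kbps = 0.376 Mbps.
Total bitrate: 208.4 + 0.376 = 208.776 Mbps.
Capacity: 32 GB = 256,000 Mb.
Recording time: 256,000 / 208.776 = 1,226 s ≈ 20.4 minutes.

20 minutes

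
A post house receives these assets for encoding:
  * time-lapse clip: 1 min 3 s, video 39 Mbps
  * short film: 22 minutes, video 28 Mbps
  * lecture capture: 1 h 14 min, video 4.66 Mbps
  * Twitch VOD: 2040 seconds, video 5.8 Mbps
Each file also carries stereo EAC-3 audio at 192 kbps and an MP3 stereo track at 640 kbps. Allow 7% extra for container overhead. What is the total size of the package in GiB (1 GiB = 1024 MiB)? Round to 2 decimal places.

Audio total: 192 + 640 = 832 kbps = 0.832 Mbps.
time-lapse clip: 39.832 Mbps × 63 s × 1.07 = 2685.1 Mb
short film: 28.832 Mbps × 1320 s × 1.07 = 40722.3 Mb
lecture capture: 5.492 Mbps × 4440 s × 1.07 = 26091.4 Mb
Twitch VOD: 6.632 Mbps × 2040 s × 1.07 = 14476.3 Mb
Total: 83975.1 Mb = 10496.9 MB.
= 9.776 GiB.

9.78 GiB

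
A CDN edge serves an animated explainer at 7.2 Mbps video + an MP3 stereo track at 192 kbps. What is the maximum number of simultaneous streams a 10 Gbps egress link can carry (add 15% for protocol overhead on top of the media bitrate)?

Audio: 192 kbps = 0.192 Mbps.
Per-viewer media rate: 7.392 Mbps.
On the wire with 15% overhead: 8.501 Mbps.
10 Gbps = 10,000 Mbps; 10,000 / 8.501 = 1176.36 → 1176 viewers.

1176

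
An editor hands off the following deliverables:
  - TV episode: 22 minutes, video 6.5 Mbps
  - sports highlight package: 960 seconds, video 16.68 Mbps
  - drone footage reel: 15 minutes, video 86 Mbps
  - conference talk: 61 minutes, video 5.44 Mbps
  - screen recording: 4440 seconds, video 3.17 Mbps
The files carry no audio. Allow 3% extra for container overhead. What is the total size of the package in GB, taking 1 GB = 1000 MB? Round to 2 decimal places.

TV episode: 6.500 Mbps × 1320 s × 1.03 = 8837.4 Mb
sports highlight package: 16.680 Mbps × 960 s × 1.03 = 16493.2 Mb
drone footage reel: 86.000 Mbps × 900 s × 1.03 = 79722.0 Mb
conference talk: 5.440 Mbps × 3660 s × 1.03 = 20507.7 Mb
screen recording: 3.170 Mbps × 4440 s × 1.03 = 14497.0 Mb
Total: 140057.3 Mb = 17507.2 MB.
= 17.51 GB.

17.51 GB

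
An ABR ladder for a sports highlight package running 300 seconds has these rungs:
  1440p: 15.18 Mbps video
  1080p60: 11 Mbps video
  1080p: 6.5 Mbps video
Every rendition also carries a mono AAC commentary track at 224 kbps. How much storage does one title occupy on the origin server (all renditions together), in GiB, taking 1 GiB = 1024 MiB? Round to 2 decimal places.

Audio: 224 kbps = 0.224 Mbps.
Sum of rendition bitrates: (15.18+0.224) + (11+0.224) + (6.5+0.224) = 33.352 Mbps.
× 300 s = 10,006 Mb = 1,251 MB = 1.165 GiB.

1.16 GiB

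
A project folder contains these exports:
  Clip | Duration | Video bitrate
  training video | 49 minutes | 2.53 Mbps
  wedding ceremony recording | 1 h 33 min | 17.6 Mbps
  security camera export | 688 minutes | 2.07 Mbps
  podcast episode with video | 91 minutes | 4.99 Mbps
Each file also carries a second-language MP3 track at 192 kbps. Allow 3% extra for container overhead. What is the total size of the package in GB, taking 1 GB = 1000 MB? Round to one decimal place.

Audio: 192 kbps = 0.192 Mbps.
training video: 2.722 Mbps × 2940 s × 1.03 = 8242.8 Mb
wedding ceremony recording: 17.792 Mbps × 5580 s × 1.03 = 102257.7 Mb
security camera export: 2.262 Mbps × 41280 s × 1.03 = 96176.6 Mb
podcast episode with video: 5.182 Mbps × 5460 s × 1.03 = 29142.5 Mb
Total: 235819.7 Mb = 29477.5 MB.
= 29.48 GB.

29.5 GB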